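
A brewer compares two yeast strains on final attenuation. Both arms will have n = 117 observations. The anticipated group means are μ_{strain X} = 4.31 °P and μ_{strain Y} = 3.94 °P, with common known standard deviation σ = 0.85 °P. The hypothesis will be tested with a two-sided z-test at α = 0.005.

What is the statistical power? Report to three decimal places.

Power ≈ 0.699

Standardized effect: d = |μ_{strain X} − μ_{strain Y}| / σ = |4.31 − 3.94| / 0.85 = 0.4353
Noncentrality parameter: δ = d·√(n/2) = 0.4353 × √(117/2) = 3.3294
Critical value for a two-sided test at α = 0.005: z_{α/2} = 2.807.
Power = Φ(δ − 2.807) + Φ(−δ − 2.807) = Φ(0.522) + Φ(-6.136) = 0.6993 + 0.0000 = 0.6993.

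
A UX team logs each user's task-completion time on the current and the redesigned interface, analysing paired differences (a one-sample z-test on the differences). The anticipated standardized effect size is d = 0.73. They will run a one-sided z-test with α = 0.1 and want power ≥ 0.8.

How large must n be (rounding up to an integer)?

n = 9

Set Φ(δ − 1.282) = 0.8; then δ − 1.282 = Φ⁻¹(0.8) = 0.842, giving δ = 2.123.
δ = d·√n ⇒ n = (δ/d)² = (2.123 / 0.73)² = 8.46.
Rounding up, n = 9.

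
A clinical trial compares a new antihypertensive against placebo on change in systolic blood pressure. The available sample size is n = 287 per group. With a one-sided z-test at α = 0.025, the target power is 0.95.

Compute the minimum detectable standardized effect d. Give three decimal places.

d ≈ 0.301

Need Φ(δ − 1.960) = 0.95, so δ = 1.960 + 1.645 = 3.605.
δ = d·√(n/2) ⇒ d = δ/√(n/2) = 3.605/√(287/2) = 0.3009.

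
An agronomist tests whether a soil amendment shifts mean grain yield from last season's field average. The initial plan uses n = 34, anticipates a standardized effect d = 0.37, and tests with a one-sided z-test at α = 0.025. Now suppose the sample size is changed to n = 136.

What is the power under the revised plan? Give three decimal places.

With n = 136: δ = d·√n = 0.37 × √136 = 4.3149. Critical value z_{0.025} = 1.960.
Revised power = Φ(δ − 1.960) = Φ(2.355) = 0.9907.

Power ≈ 0.991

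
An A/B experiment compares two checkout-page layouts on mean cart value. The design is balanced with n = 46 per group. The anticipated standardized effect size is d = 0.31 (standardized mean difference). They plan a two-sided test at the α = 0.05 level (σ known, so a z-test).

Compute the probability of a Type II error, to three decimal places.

β ≈ 0.682

Noncentrality parameter: δ = d·√(n/2) = 0.31 × √(46/2) = 1.4867
Two-sided α = 0.05 → critical value z_{0.025} = 1.960.
Power = Φ(δ − 1.960) + Φ(−δ − 1.960) = Φ(-0.473) + Φ(-3.447) = 0.3180 + 0.0003 = 0.3183.
Type II error: β = 1 − power = 1 − 0.3183 = 0.6817.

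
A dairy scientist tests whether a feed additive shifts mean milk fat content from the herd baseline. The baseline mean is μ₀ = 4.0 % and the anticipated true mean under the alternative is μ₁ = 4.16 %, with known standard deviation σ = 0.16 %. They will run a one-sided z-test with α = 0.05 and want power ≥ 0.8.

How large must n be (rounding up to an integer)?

Standardized effect: d = |μ₁ − μ₀| / σ = |4.16 − 4.0| / 0.16 = 1.0000
Set Φ(δ − 1.645) = 0.8; then δ − 1.645 = Φ⁻¹(0.8) = 0.842, giving δ = 2.486.
δ = d·√n ⇒ n = (δ/d)² = (2.486 / 1.0000)² = 6.18.
Rounding up, n = 7.

n = 7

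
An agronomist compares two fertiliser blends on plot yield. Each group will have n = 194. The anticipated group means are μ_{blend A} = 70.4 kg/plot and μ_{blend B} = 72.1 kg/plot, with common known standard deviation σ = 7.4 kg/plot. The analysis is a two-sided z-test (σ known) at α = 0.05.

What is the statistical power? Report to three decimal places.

Power ≈ 0.619

Standardized effect: d = |μ_{blend A} − μ_{blend B}| / σ = |70.4 − 72.1| / 7.4 = 0.2297
Noncentrality parameter: δ = d·√(n/2) = 0.2297 × √(194/2) = 2.2626
Critical value for a two-sided test at α = 0.05: z_{α/2} = 1.960.
Power = Φ(δ − 1.960) + Φ(−δ − 1.960) = Φ(0.303) + Φ(-4.223) = 0.6189 + 0.0000 = 0.6189.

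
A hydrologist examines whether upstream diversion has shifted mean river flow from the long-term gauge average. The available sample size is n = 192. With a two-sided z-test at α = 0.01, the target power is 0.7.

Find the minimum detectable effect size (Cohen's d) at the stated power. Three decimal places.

d ≈ 0.224

Need Φ(δ − 2.576) = 0.7, so δ = 2.576 + 0.524 = 3.100.
(Lower-tail contribution to power is negligible for δ > 0.)
δ = d·√n ⇒ d = δ/√n = 3.100/√192 = 0.2237.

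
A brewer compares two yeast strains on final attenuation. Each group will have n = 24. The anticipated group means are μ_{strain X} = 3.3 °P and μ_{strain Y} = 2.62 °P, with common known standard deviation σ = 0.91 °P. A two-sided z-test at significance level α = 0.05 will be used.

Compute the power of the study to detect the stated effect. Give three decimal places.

Power ≈ 0.735

Standardized effect: d = |μ_{strain X} − μ_{strain Y}| / σ = |3.3 − 2.62| / 0.91 = 0.7473
Noncentrality parameter: δ = d·√(n/2) = 0.7473 × √(24/2) = 2.5886
Critical value for a two-sided test at α = 0.05: z_{α/2} = 1.960.
Power = Φ(δ − 1.960) + Φ(−δ − 1.960) = Φ(0.629) + Φ(-4.549) = 0.7352 + 0.0000 = 0.7352.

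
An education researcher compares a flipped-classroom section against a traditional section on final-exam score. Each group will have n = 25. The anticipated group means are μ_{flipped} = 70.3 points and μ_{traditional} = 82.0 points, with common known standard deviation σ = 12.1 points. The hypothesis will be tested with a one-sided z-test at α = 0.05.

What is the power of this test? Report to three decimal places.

Standardized effect: d = |μ_{flipped} − μ_{traditional}| / σ = |70.3 − 82.0| / 12.1 = 0.9669
Noncentrality parameter: δ = d·√(n/2) = 0.9669 × √(25/2) = 3.4187
Critical value for a one-sided test at α = 0.05: z_α = 1.645.
Power = Φ(δ − 1.645) = Φ(1.774) = 0.9620.

Power ≈ 0.962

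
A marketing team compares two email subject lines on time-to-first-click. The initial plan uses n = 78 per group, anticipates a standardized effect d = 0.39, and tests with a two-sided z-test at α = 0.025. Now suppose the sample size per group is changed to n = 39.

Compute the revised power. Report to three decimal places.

Power ≈ 0.302

With n = 39 per group: δ = d·√(n/2) = 0.39 × √(39/2) = 1.7222. Critical value z_{0.0125} = 2.241.
Revised power = Φ(δ − 2.241) + Φ(−δ − 2.241) = Φ(-0.519) + Φ(-3.964) = 0.3018 + 0.0000 = 0.3018.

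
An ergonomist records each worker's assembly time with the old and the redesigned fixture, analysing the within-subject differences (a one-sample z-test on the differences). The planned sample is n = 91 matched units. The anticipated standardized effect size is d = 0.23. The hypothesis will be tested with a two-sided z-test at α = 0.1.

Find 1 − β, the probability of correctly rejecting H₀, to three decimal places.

Power ≈ 0.709

Noncentrality parameter: δ = d·√n = 0.23 × √91 = 2.1941
Critical value for a two-sided test at α = 0.1: z_{α/2} = 1.645.
Power = Φ(δ − 1.645) + Φ(−δ − 1.645) = Φ(0.549) + Φ(-3.839) = 0.7086 + 0.0001 = 0.7086.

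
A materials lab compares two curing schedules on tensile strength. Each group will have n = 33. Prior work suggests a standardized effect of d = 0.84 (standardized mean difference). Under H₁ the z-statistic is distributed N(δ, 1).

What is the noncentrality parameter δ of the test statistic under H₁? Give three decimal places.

δ = d·√(n/2) = 0.84 × √(33/2) = 3.4121

δ ≈ 3.412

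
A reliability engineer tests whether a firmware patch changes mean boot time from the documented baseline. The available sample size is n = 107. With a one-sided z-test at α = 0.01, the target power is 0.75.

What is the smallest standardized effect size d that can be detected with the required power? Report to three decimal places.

d ≈ 0.290

Need Φ(δ − 2.326) = 0.75, so δ = 2.326 + 0.674 = 3.001.
δ = d·√n ⇒ d = δ/√n = 3.001/√107 = 0.2901.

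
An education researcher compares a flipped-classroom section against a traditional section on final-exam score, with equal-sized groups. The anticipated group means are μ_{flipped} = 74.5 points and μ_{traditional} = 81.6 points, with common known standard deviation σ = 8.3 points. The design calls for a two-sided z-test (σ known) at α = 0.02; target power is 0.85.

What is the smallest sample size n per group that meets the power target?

n = 31 per group

Standardized effect: d = |μ_{flipped} − μ_{traditional}| / σ = |74.5 − 81.6| / 8.3 = 0.8554
For power 0.85 need Φ(δ − z_{0.01}) = 0.85, so δ = z_{0.01} + z_{0.15} = 2.326 + 1.036 = 3.363.
(Ignoring the negligible lower-tail rejection probability gives the usual closed-form inversion.)
δ = d·√(n/2) ⇒ n = 2(δ/d)² = 2 × (3.363 / 0.8554)² = 30.91.
Rounding up, n = 31 per group.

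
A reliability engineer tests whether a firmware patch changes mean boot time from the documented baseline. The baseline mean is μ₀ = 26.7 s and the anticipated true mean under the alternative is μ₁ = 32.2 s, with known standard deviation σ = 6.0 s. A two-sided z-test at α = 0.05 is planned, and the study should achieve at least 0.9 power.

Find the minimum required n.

Standardized effect: d = |μ₁ − μ₀| / σ = |32.2 − 26.7| / 6.0 = 0.9167
For power 0.9 need Φ(δ − z_{0.025}) = 0.9, so δ = z_{0.025} + z_{0.10} = 1.960 + 1.282 = 3.242.
(Ignoring the negligible lower-tail rejection probability gives the usual closed-form inversion.)
δ = d·√n ⇒ n = (δ/d)² = (3.242 / 0.9167)² = 12.50.
Round up to the next whole unit.

n = 13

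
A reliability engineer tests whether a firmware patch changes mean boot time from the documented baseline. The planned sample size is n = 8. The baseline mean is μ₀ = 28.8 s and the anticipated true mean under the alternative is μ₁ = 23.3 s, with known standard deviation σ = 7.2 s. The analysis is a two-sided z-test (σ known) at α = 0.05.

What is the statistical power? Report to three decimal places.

Standardized effect: d = |μ₁ − μ₀| / σ = |23.3 − 28.8| / 7.2 = 0.7639
Noncentrality parameter: δ = d·√n = 0.7639 × √8 = 2.1606
Two-sided α = 0.05 → critical value z_{0.025} = 1.960.
Power = Φ(δ − 1.960) + Φ(−δ − 1.960) = Φ(0.201) + Φ(-4.121) = 0.5795 + 0.0000 = 0.5795.

Power ≈ 0.580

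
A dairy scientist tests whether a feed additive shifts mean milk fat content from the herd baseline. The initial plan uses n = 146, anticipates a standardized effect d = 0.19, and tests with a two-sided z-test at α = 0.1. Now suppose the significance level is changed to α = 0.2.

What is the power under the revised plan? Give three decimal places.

δ = d·√n = 0.19 × √146 = 2.2958 (unchanged). New critical value: z_{0.1} = 1.282.
Revised power = Φ(δ − 1.282) + Φ(−δ − 1.282) = Φ(1.014) + Φ(-3.577) = 0.8448 + 0.0002 = 0.8449.

Power ≈ 0.845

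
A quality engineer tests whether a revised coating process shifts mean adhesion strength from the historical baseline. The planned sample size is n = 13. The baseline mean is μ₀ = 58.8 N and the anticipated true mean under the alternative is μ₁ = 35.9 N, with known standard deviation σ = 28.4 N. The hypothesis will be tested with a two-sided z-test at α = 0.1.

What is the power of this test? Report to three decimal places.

Power ≈ 0.897

Standardized effect: d = |μ₁ − μ₀| / σ = |35.9 − 58.8| / 28.4 = 0.8063
Noncentrality parameter: δ = d·√n = 0.8063 × √13 = 2.9073
Critical value for a two-sided test at α = 0.1: z_{α/2} = 1.645.
Power = Φ(δ − 1.645) + Φ(−δ − 1.645) = Φ(1.262) + Φ(-4.552) = 0.8966 + 0.0000 = 0.8966.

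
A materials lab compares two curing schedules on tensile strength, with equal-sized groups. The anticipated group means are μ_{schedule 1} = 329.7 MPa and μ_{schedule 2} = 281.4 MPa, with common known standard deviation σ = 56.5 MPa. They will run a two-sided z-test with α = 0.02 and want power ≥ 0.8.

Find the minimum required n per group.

n = 28 per group

Standardized effect: d = |μ_{schedule 1} − μ_{schedule 2}| / σ = |329.7 − 281.4| / 56.5 = 0.8549
Set Φ(δ − 2.326) = 0.8; then δ − 2.326 = Φ⁻¹(0.8) = 0.842, giving δ = 3.168.
(Ignoring the negligible lower-tail rejection probability gives the usual closed-form inversion.)
δ = d·√(n/2) ⇒ n = 2(δ/d)² = 2 × (3.168 / 0.8549)² = 27.47.
Rounding up, n = 28 per group.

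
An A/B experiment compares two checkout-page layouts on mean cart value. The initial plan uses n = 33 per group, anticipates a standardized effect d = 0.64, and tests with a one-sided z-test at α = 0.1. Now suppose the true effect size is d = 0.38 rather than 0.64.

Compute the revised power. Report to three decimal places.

With d = 0.38: δ = d·√(n/2) = 0.38 × √(33/2) = 1.5436. Critical value z_{0.1} = 1.282.
Revised power = Φ(δ − 1.282) = Φ(0.262) = 0.6033.

Power ≈ 0.603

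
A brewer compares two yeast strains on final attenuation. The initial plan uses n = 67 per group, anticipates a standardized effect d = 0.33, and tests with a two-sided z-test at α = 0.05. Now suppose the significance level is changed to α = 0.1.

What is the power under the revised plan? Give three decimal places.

δ = d·√(n/2) = 0.33 × √(67/2) = 1.9100 (unchanged). New critical value: z_{0.05} = 1.645.
Revised power = Φ(δ − 1.645) + Φ(−δ − 1.645) = Φ(0.265) + Φ(-3.555) = 0.6046 + 0.0002 = 0.6047.

Power ≈ 0.605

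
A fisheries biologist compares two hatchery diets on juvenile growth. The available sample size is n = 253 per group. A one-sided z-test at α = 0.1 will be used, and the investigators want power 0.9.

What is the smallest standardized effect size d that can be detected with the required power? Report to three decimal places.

d ≈ 0.228

Need Φ(δ − 1.282) = 0.9, so δ = 1.282 + 1.282 = 2.563.
δ = d·√(n/2) ⇒ d = δ/√(n/2) = 2.563/√(253/2) = 0.2279.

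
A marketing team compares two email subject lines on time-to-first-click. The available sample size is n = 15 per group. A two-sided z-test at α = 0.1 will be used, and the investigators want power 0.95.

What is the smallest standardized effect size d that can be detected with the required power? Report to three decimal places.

d ≈ 1.201

Need Φ(δ − 1.645) = 0.95, so δ = 1.645 + 1.645 = 3.290.
(Lower-tail contribution to power is negligible for δ > 0.)
δ = d·√(n/2) ⇒ d = δ/√(n/2) = 3.290/√(15/2) = 1.2012.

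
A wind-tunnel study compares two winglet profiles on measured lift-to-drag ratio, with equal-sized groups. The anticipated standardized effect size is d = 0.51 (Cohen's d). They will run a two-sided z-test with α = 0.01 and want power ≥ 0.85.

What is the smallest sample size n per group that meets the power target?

Set Φ(δ − 2.576) = 0.85; then δ − 2.576 = Φ⁻¹(0.85) = 1.036, giving δ = 3.612.
(The Φ(−δ − z_{α/2}) term is vanishingly small for δ > 0 and is dropped in the standard sample-size formula.)
δ = d·√(n/2) ⇒ n = 2(δ/d)² = 2 × (3.612 / 0.51)² = 100.33.
Round up to the next whole unit.

n = 101 per group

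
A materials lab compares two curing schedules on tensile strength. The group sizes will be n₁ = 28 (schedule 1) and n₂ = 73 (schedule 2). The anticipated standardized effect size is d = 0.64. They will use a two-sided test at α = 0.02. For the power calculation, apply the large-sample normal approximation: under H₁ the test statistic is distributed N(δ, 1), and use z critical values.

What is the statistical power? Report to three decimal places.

Noncentrality parameter: δ = d / √(1/n₁ + 1/n₂) = 0.64 / √(1/28 + 1/73) = 2.8791
Two-sided α = 0.02 → critical value z_{0.01} = 2.326.
Power = Φ(δ − 2.326) + Φ(−δ − 2.326) = Φ(0.553) + Φ(-5.205) = 0.7098 + 0.0000 = 0.7098.

Power ≈ 0.710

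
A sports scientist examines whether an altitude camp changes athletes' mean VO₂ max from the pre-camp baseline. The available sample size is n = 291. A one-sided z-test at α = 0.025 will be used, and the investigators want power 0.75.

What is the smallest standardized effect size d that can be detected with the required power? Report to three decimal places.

Need Φ(δ − 1.960) = 0.75, so δ = 1.960 + 0.674 = 2.634.
δ = d·√n ⇒ d = δ/√n = 2.634/√291 = 0.1544.

d ≈ 0.154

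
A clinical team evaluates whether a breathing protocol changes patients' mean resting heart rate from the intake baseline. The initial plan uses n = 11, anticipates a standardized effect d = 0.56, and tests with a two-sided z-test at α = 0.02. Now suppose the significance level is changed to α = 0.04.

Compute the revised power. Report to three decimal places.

δ = d·√n = 0.56 × √11 = 1.8573 (unchanged). New critical value: z_{0.02} = 2.054.
Revised power = Φ(δ − 2.054) + Φ(−δ − 2.054) = Φ(-0.196) + Φ(-3.911) = 0.4221 + 0.0000 = 0.4222.

Power ≈ 0.422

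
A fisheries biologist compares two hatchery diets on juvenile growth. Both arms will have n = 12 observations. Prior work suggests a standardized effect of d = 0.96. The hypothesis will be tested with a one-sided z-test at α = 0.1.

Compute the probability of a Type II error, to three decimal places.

β ≈ 0.142

Noncentrality parameter: δ = d·√(n/2) = 0.96 × √(12/2) = 2.3515
One-sided α = 0.1 → critical value z_{0.1} = 1.282.
Power = P(Z > 1.282 − δ) = Φ(1.070) = 0.8577.
Type II error: β = 1 − power = 1 − 0.8577 = 0.1423.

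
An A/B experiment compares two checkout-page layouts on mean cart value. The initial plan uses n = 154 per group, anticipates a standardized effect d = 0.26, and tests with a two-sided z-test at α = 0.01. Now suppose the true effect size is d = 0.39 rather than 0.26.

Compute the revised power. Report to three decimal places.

With d = 0.39: δ = d·√(n/2) = 0.39 × √(154/2) = 3.4222. Critical value z_{0.005} = 2.576.
Revised power = Φ(δ − 2.576) + Φ(−δ − 2.576) = Φ(0.846) + Φ(-5.998) = 0.8013 + 0.0000 = 0.8013.

Power ≈ 0.801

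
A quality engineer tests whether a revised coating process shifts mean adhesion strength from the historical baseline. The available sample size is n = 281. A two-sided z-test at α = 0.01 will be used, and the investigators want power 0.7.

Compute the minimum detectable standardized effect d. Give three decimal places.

d ≈ 0.185

Required noncentrality: δ = z_{0.005} + z_{0.30} = 2.576 + 0.524 = 3.100.
(The second rejection-region term Φ(−δ − z_{α/2}) is negligible and dropped.)
δ = d·√n ⇒ d = δ/√n = 3.100/√281 = 0.1849.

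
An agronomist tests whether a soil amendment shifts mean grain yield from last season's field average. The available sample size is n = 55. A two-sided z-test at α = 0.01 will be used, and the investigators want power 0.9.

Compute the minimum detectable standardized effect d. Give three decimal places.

d ≈ 0.520

Required noncentrality: δ = z_{0.005} + z_{0.10} = 2.576 + 1.282 = 3.857.
(Lower-tail contribution to power is negligible for δ > 0.)
δ = d·√n ⇒ d = δ/√n = 3.857/√55 = 0.5201.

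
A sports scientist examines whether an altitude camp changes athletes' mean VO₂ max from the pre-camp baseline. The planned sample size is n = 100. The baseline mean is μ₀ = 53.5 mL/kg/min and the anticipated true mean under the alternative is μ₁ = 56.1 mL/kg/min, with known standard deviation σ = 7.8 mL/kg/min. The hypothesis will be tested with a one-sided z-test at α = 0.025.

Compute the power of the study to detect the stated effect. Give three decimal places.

Standardized effect: d = |μ₁ − μ₀| / σ = |56.1 − 53.5| / 7.8 = 0.3333
Noncentrality parameter: δ = d·√n = 0.3333 × √100 = 3.3333
One-sided α = 0.025 → critical value z_{0.025} = 1.960.
Power = P(Z > 1.960 − δ) = Φ(1.373) = 0.9152.

Power ≈ 0.915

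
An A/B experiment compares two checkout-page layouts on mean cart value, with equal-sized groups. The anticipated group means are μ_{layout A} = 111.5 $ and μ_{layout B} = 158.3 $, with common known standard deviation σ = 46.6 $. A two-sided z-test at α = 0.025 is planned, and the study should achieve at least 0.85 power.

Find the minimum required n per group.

Standardized effect: d = |μ_{layout A} − μ_{layout B}| / σ = |111.5 − 158.3| / 46.6 = 1.0043
For power 0.85 need Φ(δ − z_{0.0125}) = 0.85, so δ = z_{0.0125} + z_{0.15} = 2.241 + 1.036 = 3.278.
(For δ > 0 the lower-tail rejection region contributes negligibly to power, so the one-term inversion is standard.)
δ = d·√(n/2) ⇒ n = 2(δ/d)² = 2 × (3.278 / 1.0043)² = 21.31.
Rounding up, n = 22 per group.

n = 22 per group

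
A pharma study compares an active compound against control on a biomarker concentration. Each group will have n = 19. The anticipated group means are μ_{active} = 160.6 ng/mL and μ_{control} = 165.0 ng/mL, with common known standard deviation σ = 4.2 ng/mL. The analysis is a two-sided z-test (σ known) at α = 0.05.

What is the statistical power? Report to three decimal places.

Power ≈ 0.898

Standardized effect: d = |μ_{active} − μ_{control}| / σ = |160.6 − 165.0| / 4.2 = 1.0476
Noncentrality parameter: δ = d·√(n/2) = 1.0476 × √(19/2) = 3.2290
Two-sided α = 0.05 → critical value z_{0.025} = 1.960.
Power = Φ(δ − 1.960) + Φ(−δ − 1.960) = Φ(1.269) + Φ(-5.189) = 0.8978 + 0.0000 = 0.8978.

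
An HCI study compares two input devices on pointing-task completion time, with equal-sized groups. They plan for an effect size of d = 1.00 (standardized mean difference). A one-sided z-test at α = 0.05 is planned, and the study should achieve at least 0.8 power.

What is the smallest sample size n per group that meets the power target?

n = 13 per group

Set Φ(δ − 1.645) = 0.8; then δ − 1.645 = Φ⁻¹(0.8) = 0.842, giving δ = 2.486.
δ = d·√(n/2) ⇒ n = 2(δ/d)² = 2 × (2.486 / 1.00)² = 12.37.
Rounding up, n = 13 per group.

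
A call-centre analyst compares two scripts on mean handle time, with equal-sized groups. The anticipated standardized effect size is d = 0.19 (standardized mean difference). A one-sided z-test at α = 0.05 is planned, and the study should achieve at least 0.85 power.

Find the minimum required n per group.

n = 399 per group

Set Φ(δ − 1.645) = 0.85; then δ − 1.645 = Φ⁻¹(0.85) = 1.036, giving δ = 2.681.
δ = d·√(n/2) ⇒ n = 2(δ/d)² = 2 × (2.681 / 0.19)² = 398.30.
Rounding up, n = 399 per group.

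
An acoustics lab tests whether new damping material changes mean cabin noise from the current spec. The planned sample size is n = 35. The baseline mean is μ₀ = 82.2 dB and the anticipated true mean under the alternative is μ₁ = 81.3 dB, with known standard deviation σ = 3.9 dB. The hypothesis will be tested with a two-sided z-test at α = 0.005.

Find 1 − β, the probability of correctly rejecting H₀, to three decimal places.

Power ≈ 0.075

Standardized effect: d = |μ₁ − μ₀| / σ = |81.3 − 82.2| / 3.9 = 0.2308
Noncentrality parameter: δ = d·√n = 0.2308 × √35 = 1.3652
Two-sided α = 0.005 → critical value z_{0.0025} = 2.807.
Power = Φ(δ − 2.807) + Φ(−δ − 2.807) = Φ(-1.442) + Φ(-4.172) = 0.0747 + 0.0000 = 0.0747.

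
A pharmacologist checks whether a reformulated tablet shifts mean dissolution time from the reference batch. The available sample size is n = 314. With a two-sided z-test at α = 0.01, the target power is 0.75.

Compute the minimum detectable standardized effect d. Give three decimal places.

Required noncentrality: δ = z_{0.005} + z_{0.25} = 2.576 + 0.674 = 3.250.
(Lower-tail contribution to power is negligible for δ > 0.)
δ = d·√n ⇒ d = δ/√n = 3.250/√314 = 0.1834.

d ≈ 0.183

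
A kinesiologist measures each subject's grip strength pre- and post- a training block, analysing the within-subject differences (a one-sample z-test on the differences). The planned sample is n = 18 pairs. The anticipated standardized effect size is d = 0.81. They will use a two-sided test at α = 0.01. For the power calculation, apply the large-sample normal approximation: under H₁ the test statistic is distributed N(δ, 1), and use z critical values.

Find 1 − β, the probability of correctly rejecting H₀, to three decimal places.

Power ≈ 0.805

Noncentrality parameter: δ = d·√n = 0.81 × √18 = 3.4365
Critical value for a two-sided test at α = 0.01: z_{α/2} = 2.576.
Power = Φ(δ − 2.576) + Φ(−δ − 2.576) = Φ(0.861) + Φ(-6.012) = 0.8053 + 0.0000 = 0.8053.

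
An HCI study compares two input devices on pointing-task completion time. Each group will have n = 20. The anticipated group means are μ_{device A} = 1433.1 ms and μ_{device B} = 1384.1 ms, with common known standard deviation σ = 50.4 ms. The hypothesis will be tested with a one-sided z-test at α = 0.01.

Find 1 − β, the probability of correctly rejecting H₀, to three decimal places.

Power ≈ 0.773

Standardized effect: d = |μ_{device A} − μ_{device B}| / σ = |1433.1 − 1384.1| / 50.4 = 0.9722
Noncentrality parameter: δ = d·√(n/2) = 0.9722 × √(20/2) = 3.0744
Critical value for a one-sided test at α = 0.01: z_α = 2.326.
Power = P(Z > 2.326 − δ) = Φ(0.748) = 0.7728.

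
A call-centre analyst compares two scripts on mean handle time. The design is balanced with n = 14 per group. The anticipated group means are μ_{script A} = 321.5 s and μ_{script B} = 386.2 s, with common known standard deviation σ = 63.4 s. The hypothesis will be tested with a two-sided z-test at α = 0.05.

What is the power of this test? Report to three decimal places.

Standardized effect: d = |μ_{script A} − μ_{script B}| / σ = |321.5 − 386.2| / 63.4 = 1.0205
Noncentrality parameter: δ = d·√(n/2) = 1.0205 × √(14/2) = 2.7000
Critical value for a two-sided test at α = 0.05: z_{α/2} = 1.960.
Power = Φ(δ − 1.960) + Φ(−δ − 1.960) = Φ(0.740) + Φ(-4.660) = 0.7704 + 0.0000 = 0.7704.

Power ≈ 0.770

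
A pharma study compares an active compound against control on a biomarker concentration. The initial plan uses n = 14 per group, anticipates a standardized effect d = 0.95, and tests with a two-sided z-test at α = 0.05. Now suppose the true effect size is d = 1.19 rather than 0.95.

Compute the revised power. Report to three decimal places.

With d = 1.19: δ = d·√(n/2) = 1.19 × √(14/2) = 3.1484. Critical value z_{0.025} = 1.960.
Revised power = Φ(δ − 1.960) + Φ(−δ − 1.960) = Φ(1.188) + Φ(-5.108) = 0.8827 + 0.0000 = 0.8827.

Power ≈ 0.883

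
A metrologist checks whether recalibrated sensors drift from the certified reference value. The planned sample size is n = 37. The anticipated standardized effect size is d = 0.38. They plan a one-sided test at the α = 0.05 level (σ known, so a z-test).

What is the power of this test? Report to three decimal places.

Noncentrality parameter: δ = d·√n = 0.38 × √37 = 2.3114
Critical value for a one-sided test at α = 0.05: z_α = 1.645.
Power = P(Z > 1.645 − δ) = Φ(0.667) = 0.7475.

Power ≈ 0.747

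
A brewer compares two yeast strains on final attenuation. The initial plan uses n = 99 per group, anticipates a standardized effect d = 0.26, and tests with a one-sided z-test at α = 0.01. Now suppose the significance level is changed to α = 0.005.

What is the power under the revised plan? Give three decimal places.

δ = d·√(n/2) = 0.26 × √(99/2) = 1.8293 (unchanged). New critical value: z_{0.005} = 2.576.
Revised power = P(Z > 2.576 − δ) = Φ(-0.747) = 0.2277.

Power ≈ 0.228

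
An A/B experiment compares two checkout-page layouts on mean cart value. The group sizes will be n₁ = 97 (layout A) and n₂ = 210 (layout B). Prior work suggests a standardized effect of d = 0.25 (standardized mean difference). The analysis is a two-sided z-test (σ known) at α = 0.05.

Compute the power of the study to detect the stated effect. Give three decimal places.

Power ≈ 0.531

Noncentrality parameter: δ = d / √(1/n₁ + 1/n₂) = 0.25 / √(1/97 + 1/210) = 2.0364
Critical value for a two-sided test at α = 0.05: z_{α/2} = 1.960.
Power = Φ(δ − 1.960) + Φ(−δ − 1.960) = Φ(0.076) + Φ(-3.996) = 0.5305 + 0.0000 = 0.5305.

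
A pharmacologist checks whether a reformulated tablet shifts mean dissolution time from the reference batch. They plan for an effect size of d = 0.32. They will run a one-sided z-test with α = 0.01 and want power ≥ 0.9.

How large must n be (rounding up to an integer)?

For power 0.9 need Φ(δ − z_{0.01}) = 0.9, so δ = z_{0.01} + z_{0.10} = 2.326 + 1.282 = 3.608.
δ = d·√n ⇒ n = (δ/d)² = (3.608 / 0.32)² = 127.12.
Round up to the next whole unit.

n = 128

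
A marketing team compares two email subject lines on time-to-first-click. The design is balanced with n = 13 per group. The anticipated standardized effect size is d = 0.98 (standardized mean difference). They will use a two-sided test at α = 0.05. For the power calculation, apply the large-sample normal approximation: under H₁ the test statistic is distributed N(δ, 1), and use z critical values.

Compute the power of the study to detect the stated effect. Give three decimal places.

Noncentrality parameter: δ = d·√(n/2) = 0.98 × √(13/2) = 2.4985
Critical value for a two-sided test at α = 0.05: z_{α/2} = 1.960.
Power = Φ(δ − 1.960) + Φ(−δ − 1.960) = Φ(0.539) + Φ(-4.458) = 0.7049 + 0.0000 = 0.7049.

Power ≈ 0.705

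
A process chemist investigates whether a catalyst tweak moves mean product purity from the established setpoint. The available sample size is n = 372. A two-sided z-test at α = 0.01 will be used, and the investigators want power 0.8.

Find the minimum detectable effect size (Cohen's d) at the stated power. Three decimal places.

Need Φ(δ − 2.576) = 0.8, so δ = 2.576 + 0.842 = 3.417.
(The second rejection-region term Φ(−δ − z_{α/2}) is negligible and dropped.)
δ = d·√n ⇒ d = δ/√n = 3.417/√372 = 0.1772.

d ≈ 0.177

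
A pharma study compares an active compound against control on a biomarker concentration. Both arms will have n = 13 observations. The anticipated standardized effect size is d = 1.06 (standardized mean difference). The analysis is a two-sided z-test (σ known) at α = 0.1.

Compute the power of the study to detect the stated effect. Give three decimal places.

Power ≈ 0.855

Noncentrality parameter: δ = d·√(n/2) = 1.06 × √(13/2) = 2.7025
Critical value for a two-sided test at α = 0.1: z_{α/2} = 1.645.
Power = Φ(δ − 1.645) + Φ(−δ − 1.645) = Φ(1.058) + Φ(-4.347) = 0.8549 + 0.0000 = 0.8549.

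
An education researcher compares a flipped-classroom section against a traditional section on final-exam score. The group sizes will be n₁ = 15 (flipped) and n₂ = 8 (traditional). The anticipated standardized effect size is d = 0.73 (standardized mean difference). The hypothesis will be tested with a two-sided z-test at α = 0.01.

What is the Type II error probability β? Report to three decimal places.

Noncentrality parameter: δ = d / √(1/n₁ + 1/n₂) = 0.73 / √(1/15 + 1/8) = 1.6674
Critical value for a two-sided test at α = 0.01: z_{α/2} = 2.576.
Power = Φ(δ − 2.576) + Φ(−δ − 2.576) = Φ(-0.908) + Φ(-4.243) = 0.1818 + 0.0000 = 0.1818.
Type II error: β = 1 − power = 1 − 0.1818 = 0.8182.

β ≈ 0.818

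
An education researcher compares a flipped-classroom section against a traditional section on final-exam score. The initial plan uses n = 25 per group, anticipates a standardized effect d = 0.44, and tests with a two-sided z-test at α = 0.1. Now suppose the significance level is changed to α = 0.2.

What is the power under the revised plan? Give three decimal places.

δ = d·√(n/2) = 0.44 × √(25/2) = 1.5556 (unchanged). New critical value: z_{0.1} = 1.282.
Revised power = Φ(δ − 1.282) + Φ(−δ − 1.282) = Φ(0.274) + Φ(-2.837) = 0.6080 + 0.0023 = 0.6103.

Power ≈ 0.610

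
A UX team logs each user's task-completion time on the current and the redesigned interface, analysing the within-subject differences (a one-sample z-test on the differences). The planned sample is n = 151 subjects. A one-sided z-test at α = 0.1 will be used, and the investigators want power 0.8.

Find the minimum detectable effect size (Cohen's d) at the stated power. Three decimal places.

d ≈ 0.173

Required noncentrality: δ = z_{0.1} + z_{0.20} = 1.282 + 0.842 = 2.123.
δ = d·√n ⇒ d = δ/√n = 2.123/√151 = 0.1728.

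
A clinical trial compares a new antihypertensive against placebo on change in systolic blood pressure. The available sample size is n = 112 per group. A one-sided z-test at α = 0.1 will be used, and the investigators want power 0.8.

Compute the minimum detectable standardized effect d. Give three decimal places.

Required noncentrality: δ = z_{0.1} + z_{0.20} = 1.282 + 0.842 = 2.123.
δ = d·√(n/2) ⇒ d = δ/√(n/2) = 2.123/√(112/2) = 0.2837.

d ≈ 0.284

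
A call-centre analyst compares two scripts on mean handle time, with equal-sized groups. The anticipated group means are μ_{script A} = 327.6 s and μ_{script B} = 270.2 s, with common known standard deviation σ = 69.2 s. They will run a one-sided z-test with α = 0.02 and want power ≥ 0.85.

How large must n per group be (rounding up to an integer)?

Standardized effect: d = |μ_{script A} − μ_{script B}| / σ = |327.6 − 270.2| / 69.2 = 0.8295
For power 0.85 need Φ(δ − z_{0.02}) = 0.85, so δ = z_{0.02} + z_{0.15} = 2.054 + 1.036 = 3.090.
δ = d·√(n/2) ⇒ n = 2(δ/d)² = 2 × (3.090 / 0.8295)² = 27.76.
Rounding up, n = 28 per group.

n = 28 per group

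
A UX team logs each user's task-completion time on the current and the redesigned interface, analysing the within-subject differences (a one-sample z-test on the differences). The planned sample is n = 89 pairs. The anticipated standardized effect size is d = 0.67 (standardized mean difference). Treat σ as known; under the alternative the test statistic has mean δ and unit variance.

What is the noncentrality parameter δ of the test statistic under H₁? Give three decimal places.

δ ≈ 6.321

The noncentrality parameter scales effect size by the design's sample-size factor: δ = d·√n = 0.67 × √89 = 6.3208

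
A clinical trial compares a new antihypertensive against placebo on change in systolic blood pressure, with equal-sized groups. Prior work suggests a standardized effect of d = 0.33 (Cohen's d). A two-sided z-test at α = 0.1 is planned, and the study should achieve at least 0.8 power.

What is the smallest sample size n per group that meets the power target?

n = 114 per group

Set Φ(δ − 1.645) = 0.8; then δ − 1.645 = Φ⁻¹(0.8) = 0.842, giving δ = 2.486.
(The Φ(−δ − z_{α/2}) term is vanishingly small for δ > 0 and is dropped in the standard sample-size formula.)
δ = d·√(n/2) ⇒ n = 2(δ/d)² = 2 × (2.486 / 0.33)² = 113.55.
Rounding up, n = 114 per group.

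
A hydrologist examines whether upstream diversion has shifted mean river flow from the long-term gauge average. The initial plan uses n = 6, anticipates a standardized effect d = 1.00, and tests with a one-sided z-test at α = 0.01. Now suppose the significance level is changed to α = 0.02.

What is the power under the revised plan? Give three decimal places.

Power ≈ 0.654

δ = d·√n = 1.00 × √6 = 2.4495 (unchanged). New critical value: z_{0.02} = 2.054.
Revised power = P(Z > 2.054 − δ) = Φ(0.396) = 0.6539.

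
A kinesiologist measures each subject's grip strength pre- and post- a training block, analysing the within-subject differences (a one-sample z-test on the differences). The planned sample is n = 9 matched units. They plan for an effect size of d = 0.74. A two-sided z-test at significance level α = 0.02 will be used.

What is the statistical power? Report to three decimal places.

Noncentrality parameter: δ = d·√n = 0.74 × √9 = 2.2200
Critical value for a two-sided test at α = 0.02: z_{α/2} = 2.326.
Power = Φ(δ − 2.326) + Φ(−δ − 2.326) = Φ(-0.106) + Φ(-4.546) = 0.4577 + 0.0000 = 0.4577.

Power ≈ 0.458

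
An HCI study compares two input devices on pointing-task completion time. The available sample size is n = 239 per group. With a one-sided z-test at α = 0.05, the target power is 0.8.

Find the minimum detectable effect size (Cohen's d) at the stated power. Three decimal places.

d ≈ 0.227

Need Φ(δ − 1.645) = 0.8, so δ = 1.645 + 0.842 = 2.486.
δ = d·√(n/2) ⇒ d = δ/√(n/2) = 2.486/√(239/2) = 0.2275.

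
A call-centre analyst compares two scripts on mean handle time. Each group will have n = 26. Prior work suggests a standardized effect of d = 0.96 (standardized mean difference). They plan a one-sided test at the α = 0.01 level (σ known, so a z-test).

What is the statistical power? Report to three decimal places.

Power ≈ 0.872

Noncentrality parameter: δ = d·√(n/2) = 0.96 × √(26/2) = 3.4613
Critical value for a one-sided test at α = 0.01: z_α = 2.326.
Power = P(Z > 2.326 − δ) = Φ(1.135) = 0.8718.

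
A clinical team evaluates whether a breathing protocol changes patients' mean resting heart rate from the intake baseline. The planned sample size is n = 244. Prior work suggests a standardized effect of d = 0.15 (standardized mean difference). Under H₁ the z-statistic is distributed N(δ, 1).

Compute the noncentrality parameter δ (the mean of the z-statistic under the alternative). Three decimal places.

δ = d·√n = 0.15 × √244 = 2.3431

δ ≈ 2.343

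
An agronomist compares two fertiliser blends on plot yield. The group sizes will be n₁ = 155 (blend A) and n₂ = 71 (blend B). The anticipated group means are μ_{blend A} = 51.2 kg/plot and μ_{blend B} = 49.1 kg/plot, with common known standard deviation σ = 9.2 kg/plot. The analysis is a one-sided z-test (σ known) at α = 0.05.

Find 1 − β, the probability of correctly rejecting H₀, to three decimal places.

Standardized effect: d = |μ_{blend A} − μ_{blend B}| / σ = |51.2 − 49.1| / 9.2 = 0.2283
Noncentrality parameter: δ = d / √(1/n₁ + 1/n₂) = 0.2283 / √(1/155 + 1/71) = 1.5928
One-sided α = 0.05 → critical value z_{0.05} = 1.645.
Power = P(Z > 1.645 − δ) = Φ(-0.052) = 0.4793.

Power ≈ 0.479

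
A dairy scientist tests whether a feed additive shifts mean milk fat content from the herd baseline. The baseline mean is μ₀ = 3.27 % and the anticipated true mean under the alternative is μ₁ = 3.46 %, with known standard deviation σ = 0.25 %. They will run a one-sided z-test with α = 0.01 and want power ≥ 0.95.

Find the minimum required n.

Standardized effect: d = |μ₁ − μ₀| / σ = |3.46 − 3.27| / 0.25 = 0.7600
For power 0.95 need Φ(δ − z_{0.01}) = 0.95, so δ = z_{0.01} + z_{0.05} = 2.326 + 1.645 = 3.971.
δ = d·√n ⇒ n = (δ/d)² = (3.971 / 0.7600)² = 27.30.
Round up to the next whole unit.

n = 28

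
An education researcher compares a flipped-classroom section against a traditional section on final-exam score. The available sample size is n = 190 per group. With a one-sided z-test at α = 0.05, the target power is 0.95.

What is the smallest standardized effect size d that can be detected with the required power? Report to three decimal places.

Need Φ(δ − 1.645) = 0.95, so δ = 1.645 + 1.645 = 3.290.
δ = d·√(n/2) ⇒ d = δ/√(n/2) = 3.290/√(190/2) = 0.3375.

d ≈ 0.338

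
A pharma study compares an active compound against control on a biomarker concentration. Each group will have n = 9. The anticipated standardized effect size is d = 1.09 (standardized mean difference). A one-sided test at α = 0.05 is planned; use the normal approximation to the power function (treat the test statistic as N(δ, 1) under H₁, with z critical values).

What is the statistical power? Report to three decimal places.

Noncentrality parameter: δ = d·√(n/2) = 1.09 × √(9/2) = 2.3122
Critical value for a one-sided test at α = 0.05: z_α = 1.645.
Power = Φ(δ − 1.645) = Φ(0.667) = 0.7477.

Power ≈ 0.748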